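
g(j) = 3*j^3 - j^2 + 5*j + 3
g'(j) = 9*j^2 - 2*j + 5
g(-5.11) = -448.96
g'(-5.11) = 250.23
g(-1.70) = -23.13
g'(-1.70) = 34.41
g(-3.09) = -110.51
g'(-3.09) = 97.11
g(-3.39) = -142.32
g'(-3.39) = 115.21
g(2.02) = 33.75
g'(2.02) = 37.68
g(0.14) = 3.69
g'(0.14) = 4.90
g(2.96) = 86.84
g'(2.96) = 77.93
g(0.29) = 4.44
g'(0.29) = 5.18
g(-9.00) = -2310.00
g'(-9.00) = 752.00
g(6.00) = 645.00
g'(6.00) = 317.00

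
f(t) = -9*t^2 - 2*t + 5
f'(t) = -18*t - 2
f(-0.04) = 5.07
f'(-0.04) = -1.28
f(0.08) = 4.78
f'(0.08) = -3.44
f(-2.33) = -39.20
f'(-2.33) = 39.94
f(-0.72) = 1.77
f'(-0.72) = 10.96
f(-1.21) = -5.76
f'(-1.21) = 19.78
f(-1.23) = -6.16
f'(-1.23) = 20.14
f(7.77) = -553.90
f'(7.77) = -141.86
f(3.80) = -132.56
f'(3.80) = -70.40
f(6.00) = -331.00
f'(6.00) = -110.00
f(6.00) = -331.00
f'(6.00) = -110.00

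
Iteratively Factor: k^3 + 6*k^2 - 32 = (k + 4)*(k^2 + 2*k - 8) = (k + 4)^2*(k - 2)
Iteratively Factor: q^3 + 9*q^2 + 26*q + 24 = (q + 4)*(q^2 + 5*q + 6) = (q + 3)*(q + 4)*(q + 2)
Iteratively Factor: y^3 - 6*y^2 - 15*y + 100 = (y + 4)*(y^2 - 10*y + 25) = (y - 5)*(y + 4)*(y - 5)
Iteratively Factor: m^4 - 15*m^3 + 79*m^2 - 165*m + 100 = (m - 1)*(m^3 - 14*m^2 + 65*m - 100) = (m - 5)*(m - 1)*(m^2 - 9*m + 20) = (m - 5)*(m - 4)*(m - 1)*(m - 5)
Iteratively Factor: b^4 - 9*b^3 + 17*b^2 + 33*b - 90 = (b - 5)*(b^3 - 4*b^2 - 3*b + 18) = (b - 5)*(b - 3)*(b^2 - b - 6) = (b - 5)*(b - 3)^2*(b + 2)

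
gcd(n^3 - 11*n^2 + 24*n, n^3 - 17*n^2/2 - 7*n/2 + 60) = n^2 - 11*n + 24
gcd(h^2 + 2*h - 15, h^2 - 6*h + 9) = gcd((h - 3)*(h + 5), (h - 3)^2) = h - 3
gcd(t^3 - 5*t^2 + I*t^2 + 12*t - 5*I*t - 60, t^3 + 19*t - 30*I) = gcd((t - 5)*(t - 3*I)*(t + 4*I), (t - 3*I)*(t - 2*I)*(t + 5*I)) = t - 3*I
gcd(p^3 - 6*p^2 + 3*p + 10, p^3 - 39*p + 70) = p^2 - 7*p + 10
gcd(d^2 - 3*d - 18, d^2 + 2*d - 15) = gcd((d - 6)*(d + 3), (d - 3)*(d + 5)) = 1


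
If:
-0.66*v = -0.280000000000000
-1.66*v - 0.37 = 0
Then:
No Solution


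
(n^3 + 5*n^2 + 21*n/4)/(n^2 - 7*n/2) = (4*n^2 + 20*n + 21)/(2*(2*n - 7))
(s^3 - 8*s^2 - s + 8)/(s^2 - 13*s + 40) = (s^2 - 1)/(s - 5)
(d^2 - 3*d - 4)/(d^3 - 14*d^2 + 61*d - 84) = (d + 1)/(d^2 - 10*d + 21)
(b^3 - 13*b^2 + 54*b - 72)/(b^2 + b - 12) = (b^2 - 10*b + 24)/(b + 4)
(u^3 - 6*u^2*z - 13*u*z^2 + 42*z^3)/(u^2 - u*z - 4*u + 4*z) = (u^3 - 6*u^2*z - 13*u*z^2 + 42*z^3)/(u^2 - u*z - 4*u + 4*z)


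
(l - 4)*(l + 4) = l^2 - 16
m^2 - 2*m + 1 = (m - 1)^2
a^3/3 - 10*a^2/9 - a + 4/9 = (a/3 + 1/3)*(a - 4)*(a - 1/3)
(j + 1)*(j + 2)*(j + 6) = j^3 + 9*j^2 + 20*j + 12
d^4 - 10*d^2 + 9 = (d - 3)*(d - 1)*(d + 1)*(d + 3)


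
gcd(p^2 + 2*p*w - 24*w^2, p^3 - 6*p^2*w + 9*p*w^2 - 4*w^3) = p - 4*w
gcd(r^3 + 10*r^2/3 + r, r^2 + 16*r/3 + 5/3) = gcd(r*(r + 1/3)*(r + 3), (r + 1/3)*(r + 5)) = r + 1/3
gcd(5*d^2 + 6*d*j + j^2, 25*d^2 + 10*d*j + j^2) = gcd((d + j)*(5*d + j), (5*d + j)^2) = 5*d + j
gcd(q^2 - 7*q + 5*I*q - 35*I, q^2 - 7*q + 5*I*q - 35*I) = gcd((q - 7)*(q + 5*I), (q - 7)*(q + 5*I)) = q^2 + q*(-7 + 5*I) - 35*I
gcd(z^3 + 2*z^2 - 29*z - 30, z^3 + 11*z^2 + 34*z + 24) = z^2 + 7*z + 6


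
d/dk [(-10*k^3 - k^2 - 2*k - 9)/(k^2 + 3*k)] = (-10*k^4 - 60*k^3 - k^2 + 18*k + 27)/(k^2*(k^2 + 6*k + 9))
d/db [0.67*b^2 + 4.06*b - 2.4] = 1.34*b + 4.06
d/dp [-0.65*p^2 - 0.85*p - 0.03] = -1.3*p - 0.85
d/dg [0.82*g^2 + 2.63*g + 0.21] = 1.64*g + 2.63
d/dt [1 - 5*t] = -5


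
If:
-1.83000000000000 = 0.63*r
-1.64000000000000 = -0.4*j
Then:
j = 4.10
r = -2.90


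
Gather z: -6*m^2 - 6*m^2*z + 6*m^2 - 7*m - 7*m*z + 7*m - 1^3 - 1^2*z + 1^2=z*(-6*m^2 - 7*m - 1)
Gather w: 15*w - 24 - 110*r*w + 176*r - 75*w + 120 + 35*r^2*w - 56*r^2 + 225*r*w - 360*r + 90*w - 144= -56*r^2 - 184*r + w*(35*r^2 + 115*r + 30) - 48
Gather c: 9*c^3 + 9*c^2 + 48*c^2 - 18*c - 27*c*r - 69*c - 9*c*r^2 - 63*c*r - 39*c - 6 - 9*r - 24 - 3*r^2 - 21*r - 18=9*c^3 + 57*c^2 + c*(-9*r^2 - 90*r - 126) - 3*r^2 - 30*r - 48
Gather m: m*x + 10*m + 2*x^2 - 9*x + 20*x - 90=m*(x + 10) + 2*x^2 + 11*x - 90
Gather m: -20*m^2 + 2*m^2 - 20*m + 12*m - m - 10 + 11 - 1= -18*m^2 - 9*m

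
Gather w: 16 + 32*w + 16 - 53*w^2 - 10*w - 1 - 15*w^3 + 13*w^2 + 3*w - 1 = -15*w^3 - 40*w^2 + 25*w + 30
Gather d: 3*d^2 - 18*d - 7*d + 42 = 3*d^2 - 25*d + 42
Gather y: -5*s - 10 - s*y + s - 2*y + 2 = -4*s + y*(-s - 2) - 8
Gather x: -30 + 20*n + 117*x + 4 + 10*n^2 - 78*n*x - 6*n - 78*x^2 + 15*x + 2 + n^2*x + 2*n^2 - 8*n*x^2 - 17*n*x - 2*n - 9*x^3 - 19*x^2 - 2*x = 12*n^2 + 12*n - 9*x^3 + x^2*(-8*n - 97) + x*(n^2 - 95*n + 130) - 24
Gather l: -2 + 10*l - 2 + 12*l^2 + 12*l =12*l^2 + 22*l - 4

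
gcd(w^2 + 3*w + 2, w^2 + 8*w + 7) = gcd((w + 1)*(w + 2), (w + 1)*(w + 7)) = w + 1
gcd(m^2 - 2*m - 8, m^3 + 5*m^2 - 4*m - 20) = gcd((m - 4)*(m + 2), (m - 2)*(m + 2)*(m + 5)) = m + 2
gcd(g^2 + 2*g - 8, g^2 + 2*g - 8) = g^2 + 2*g - 8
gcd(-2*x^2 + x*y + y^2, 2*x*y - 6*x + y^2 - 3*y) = 2*x + y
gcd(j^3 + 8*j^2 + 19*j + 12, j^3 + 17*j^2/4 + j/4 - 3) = j^2 + 5*j + 4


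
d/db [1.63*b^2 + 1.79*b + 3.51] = 3.26*b + 1.79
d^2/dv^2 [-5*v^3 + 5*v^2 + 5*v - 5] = 10 - 30*v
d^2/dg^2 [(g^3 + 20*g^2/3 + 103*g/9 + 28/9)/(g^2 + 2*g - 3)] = 4*(23*g^3 + 231*g^2 + 669*g + 677)/(9*(g^6 + 6*g^5 + 3*g^4 - 28*g^3 - 9*g^2 + 54*g - 27))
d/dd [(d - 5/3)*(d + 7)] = 2*d + 16/3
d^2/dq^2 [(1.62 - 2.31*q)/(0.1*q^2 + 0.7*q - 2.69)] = (-(0.2*q + 0.7)*(0.4*q + 1.4)*(2.31*q - 1.62) + (1.386*q + 2.91)*(0.1*q^2 + 0.7*q - 2.69))/(0.1*q^2 + 0.7*q - 2.69)^3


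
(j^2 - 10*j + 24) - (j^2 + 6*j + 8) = 16 - 16*j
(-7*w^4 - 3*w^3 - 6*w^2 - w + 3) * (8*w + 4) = -56*w^5 - 52*w^4 - 60*w^3 - 32*w^2 + 20*w + 12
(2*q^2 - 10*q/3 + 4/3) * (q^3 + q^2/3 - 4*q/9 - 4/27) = 2*q^5 - 8*q^4/3 - 2*q^3/3 + 44*q^2/27 - 8*q/81 - 16/81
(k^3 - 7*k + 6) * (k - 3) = k^4 - 3*k^3 - 7*k^2 + 27*k - 18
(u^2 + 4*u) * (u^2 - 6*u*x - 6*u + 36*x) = u^4 - 6*u^3*x - 2*u^3 + 12*u^2*x - 24*u^2 + 144*u*x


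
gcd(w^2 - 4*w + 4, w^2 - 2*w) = w - 2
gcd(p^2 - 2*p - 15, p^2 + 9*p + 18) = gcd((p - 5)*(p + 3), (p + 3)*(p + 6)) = p + 3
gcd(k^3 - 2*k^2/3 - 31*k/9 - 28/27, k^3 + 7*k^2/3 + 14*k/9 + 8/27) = k^2 + 5*k/3 + 4/9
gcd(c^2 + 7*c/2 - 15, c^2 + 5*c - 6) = c + 6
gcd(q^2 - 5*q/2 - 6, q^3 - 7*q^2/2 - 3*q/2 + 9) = q + 3/2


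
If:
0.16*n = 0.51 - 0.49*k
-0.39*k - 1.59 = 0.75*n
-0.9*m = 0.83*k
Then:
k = 2.09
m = -1.93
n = -3.21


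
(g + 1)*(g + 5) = g^2 + 6*g + 5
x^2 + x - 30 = (x - 5)*(x + 6)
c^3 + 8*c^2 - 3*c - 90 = (c - 3)*(c + 5)*(c + 6)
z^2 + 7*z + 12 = (z + 3)*(z + 4)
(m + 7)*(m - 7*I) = m^2 + 7*m - 7*I*m - 49*I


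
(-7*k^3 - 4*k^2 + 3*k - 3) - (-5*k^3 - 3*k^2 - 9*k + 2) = -2*k^3 - k^2 + 12*k - 5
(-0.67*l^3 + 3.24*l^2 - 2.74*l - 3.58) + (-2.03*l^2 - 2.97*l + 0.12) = -0.67*l^3 + 1.21*l^2 - 5.71*l - 3.46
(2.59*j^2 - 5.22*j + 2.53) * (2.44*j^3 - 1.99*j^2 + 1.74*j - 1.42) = 6.3196*j^5 - 17.8909*j^4 + 21.0676*j^3 - 17.7953*j^2 + 11.8146*j - 3.5926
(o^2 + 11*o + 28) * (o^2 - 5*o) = o^4 + 6*o^3 - 27*o^2 - 140*o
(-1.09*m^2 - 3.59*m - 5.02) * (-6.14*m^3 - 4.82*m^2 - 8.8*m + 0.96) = 6.6926*m^5 + 27.2964*m^4 + 57.7186*m^3 + 54.742*m^2 + 40.7296*m - 4.8192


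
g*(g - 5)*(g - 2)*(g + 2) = g^4 - 5*g^3 - 4*g^2 + 20*g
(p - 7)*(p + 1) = p^2 - 6*p - 7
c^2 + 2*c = c*(c + 2)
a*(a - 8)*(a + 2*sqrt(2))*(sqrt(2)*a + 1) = sqrt(2)*a^4 - 8*sqrt(2)*a^3 + 5*a^3 - 40*a^2 + 2*sqrt(2)*a^2 - 16*sqrt(2)*a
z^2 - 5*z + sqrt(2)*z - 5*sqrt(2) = (z - 5)*(z + sqrt(2))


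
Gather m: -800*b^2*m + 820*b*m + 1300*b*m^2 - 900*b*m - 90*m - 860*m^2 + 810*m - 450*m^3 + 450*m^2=-450*m^3 + m^2*(1300*b - 410) + m*(-800*b^2 - 80*b + 720)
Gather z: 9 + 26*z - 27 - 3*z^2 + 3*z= -3*z^2 + 29*z - 18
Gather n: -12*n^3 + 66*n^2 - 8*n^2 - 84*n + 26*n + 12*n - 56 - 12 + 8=-12*n^3 + 58*n^2 - 46*n - 60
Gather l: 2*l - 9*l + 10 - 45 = -7*l - 35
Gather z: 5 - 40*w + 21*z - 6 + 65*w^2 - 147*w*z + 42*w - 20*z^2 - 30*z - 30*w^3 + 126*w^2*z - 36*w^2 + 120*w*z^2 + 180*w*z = -30*w^3 + 29*w^2 + 2*w + z^2*(120*w - 20) + z*(126*w^2 + 33*w - 9) - 1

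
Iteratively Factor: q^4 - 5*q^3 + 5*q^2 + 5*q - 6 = (q - 3)*(q^3 - 2*q^2 - q + 2) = (q - 3)*(q - 1)*(q^2 - q - 2) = (q - 3)*(q - 1)*(q + 1)*(q - 2)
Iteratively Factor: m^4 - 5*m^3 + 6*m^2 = (m)*(m^3 - 5*m^2 + 6*m) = m*(m - 3)*(m^2 - 2*m) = m*(m - 3)*(m - 2)*(m)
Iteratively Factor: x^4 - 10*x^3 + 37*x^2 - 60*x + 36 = (x - 2)*(x^3 - 8*x^2 + 21*x - 18) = (x - 2)^2*(x^2 - 6*x + 9) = (x - 3)*(x - 2)^2*(x - 3)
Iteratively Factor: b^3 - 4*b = (b + 2)*(b^2 - 2*b) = (b - 2)*(b + 2)*(b)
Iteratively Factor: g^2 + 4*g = (g + 4)*(g)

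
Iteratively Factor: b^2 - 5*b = (b - 5)*(b)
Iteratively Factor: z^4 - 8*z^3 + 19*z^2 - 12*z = (z - 3)*(z^3 - 5*z^2 + 4*z) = (z - 4)*(z - 3)*(z^2 - z) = (z - 4)*(z - 3)*(z - 1)*(z)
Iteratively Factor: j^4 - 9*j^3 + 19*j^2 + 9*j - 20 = (j - 4)*(j^3 - 5*j^2 - j + 5) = (j - 5)*(j - 4)*(j^2 - 1) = (j - 5)*(j - 4)*(j - 1)*(j + 1)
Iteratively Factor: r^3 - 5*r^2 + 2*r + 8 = (r - 2)*(r^2 - 3*r - 4) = (r - 2)*(r + 1)*(r - 4)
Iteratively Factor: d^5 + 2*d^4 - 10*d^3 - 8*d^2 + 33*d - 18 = (d - 2)*(d^4 + 4*d^3 - 2*d^2 - 12*d + 9) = (d - 2)*(d - 1)*(d^3 + 5*d^2 + 3*d - 9) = (d - 2)*(d - 1)*(d + 3)*(d^2 + 2*d - 3) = (d - 2)*(d - 1)*(d + 3)^2*(d - 1)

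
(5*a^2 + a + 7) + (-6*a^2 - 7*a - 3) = -a^2 - 6*a + 4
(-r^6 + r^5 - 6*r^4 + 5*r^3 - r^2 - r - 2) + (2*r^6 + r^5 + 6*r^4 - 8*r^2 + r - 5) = r^6 + 2*r^5 + 5*r^3 - 9*r^2 - 7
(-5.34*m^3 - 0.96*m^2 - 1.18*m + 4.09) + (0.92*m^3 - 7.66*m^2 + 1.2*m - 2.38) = -4.42*m^3 - 8.62*m^2 + 0.02*m + 1.71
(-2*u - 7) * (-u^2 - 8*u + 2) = 2*u^3 + 23*u^2 + 52*u - 14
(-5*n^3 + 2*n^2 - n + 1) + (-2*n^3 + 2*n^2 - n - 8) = -7*n^3 + 4*n^2 - 2*n - 7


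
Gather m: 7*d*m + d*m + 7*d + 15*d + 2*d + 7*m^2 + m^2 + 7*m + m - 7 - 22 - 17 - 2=24*d + 8*m^2 + m*(8*d + 8) - 48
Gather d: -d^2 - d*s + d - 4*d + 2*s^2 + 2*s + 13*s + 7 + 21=-d^2 + d*(-s - 3) + 2*s^2 + 15*s + 28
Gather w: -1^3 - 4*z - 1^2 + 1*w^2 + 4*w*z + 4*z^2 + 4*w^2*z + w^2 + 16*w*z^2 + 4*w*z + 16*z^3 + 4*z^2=w^2*(4*z + 2) + w*(16*z^2 + 8*z) + 16*z^3 + 8*z^2 - 4*z - 2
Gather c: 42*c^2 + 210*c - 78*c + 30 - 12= 42*c^2 + 132*c + 18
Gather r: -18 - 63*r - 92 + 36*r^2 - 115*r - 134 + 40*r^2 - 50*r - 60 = 76*r^2 - 228*r - 304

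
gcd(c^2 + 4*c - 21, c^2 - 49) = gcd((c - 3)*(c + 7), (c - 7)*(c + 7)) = c + 7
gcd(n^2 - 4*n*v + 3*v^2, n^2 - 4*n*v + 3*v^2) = n^2 - 4*n*v + 3*v^2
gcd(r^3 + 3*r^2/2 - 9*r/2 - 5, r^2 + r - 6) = r - 2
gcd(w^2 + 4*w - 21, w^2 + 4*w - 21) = w^2 + 4*w - 21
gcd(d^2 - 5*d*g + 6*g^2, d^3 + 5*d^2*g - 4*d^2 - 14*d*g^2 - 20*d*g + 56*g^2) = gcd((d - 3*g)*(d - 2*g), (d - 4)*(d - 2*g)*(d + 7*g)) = d - 2*g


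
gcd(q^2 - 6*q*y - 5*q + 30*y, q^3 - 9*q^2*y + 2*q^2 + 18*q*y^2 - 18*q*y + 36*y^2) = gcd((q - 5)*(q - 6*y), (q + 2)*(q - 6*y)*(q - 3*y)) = -q + 6*y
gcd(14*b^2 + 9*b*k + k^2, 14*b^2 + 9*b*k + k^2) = 14*b^2 + 9*b*k + k^2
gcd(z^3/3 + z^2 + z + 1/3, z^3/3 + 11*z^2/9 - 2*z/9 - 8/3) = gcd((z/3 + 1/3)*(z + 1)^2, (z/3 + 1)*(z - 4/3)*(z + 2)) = 1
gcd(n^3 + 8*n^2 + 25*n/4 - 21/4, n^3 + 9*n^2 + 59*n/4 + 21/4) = n^2 + 17*n/2 + 21/2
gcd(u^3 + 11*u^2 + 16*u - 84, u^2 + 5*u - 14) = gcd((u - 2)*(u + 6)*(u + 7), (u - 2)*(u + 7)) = u^2 + 5*u - 14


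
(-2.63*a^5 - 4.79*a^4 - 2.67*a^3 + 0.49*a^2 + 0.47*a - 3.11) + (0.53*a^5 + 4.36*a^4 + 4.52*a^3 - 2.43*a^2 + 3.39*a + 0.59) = -2.1*a^5 - 0.43*a^4 + 1.85*a^3 - 1.94*a^2 + 3.86*a - 2.52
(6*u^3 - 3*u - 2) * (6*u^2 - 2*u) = 36*u^5 - 12*u^4 - 18*u^3 - 6*u^2 + 4*u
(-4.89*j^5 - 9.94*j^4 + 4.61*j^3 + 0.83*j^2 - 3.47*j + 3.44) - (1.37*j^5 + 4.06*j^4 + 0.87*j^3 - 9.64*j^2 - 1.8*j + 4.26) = -6.26*j^5 - 14.0*j^4 + 3.74*j^3 + 10.47*j^2 - 1.67*j - 0.82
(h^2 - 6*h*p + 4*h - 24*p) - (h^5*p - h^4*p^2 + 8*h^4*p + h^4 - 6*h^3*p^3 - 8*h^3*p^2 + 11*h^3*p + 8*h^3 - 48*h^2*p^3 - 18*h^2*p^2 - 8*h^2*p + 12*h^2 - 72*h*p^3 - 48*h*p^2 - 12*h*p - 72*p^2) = -h^5*p + h^4*p^2 - 8*h^4*p - h^4 + 6*h^3*p^3 + 8*h^3*p^2 - 11*h^3*p - 8*h^3 + 48*h^2*p^3 + 18*h^2*p^2 + 8*h^2*p - 11*h^2 + 72*h*p^3 + 48*h*p^2 + 6*h*p + 4*h + 72*p^2 - 24*p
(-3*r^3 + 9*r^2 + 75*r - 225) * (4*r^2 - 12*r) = -12*r^5 + 72*r^4 + 192*r^3 - 1800*r^2 + 2700*r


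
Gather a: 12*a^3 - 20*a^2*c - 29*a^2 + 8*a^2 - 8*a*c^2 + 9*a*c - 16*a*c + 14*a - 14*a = 12*a^3 + a^2*(-20*c - 21) + a*(-8*c^2 - 7*c)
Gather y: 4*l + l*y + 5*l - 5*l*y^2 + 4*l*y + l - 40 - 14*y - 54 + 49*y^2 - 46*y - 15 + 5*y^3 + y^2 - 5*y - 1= 10*l + 5*y^3 + y^2*(50 - 5*l) + y*(5*l - 65) - 110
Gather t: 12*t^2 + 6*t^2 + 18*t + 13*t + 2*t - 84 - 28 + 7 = 18*t^2 + 33*t - 105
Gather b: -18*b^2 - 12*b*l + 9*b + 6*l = -18*b^2 + b*(9 - 12*l) + 6*l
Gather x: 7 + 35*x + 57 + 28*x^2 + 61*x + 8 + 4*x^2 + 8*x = 32*x^2 + 104*x + 72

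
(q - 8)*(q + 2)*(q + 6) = q^3 - 52*q - 96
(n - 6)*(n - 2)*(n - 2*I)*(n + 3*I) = n^4 - 8*n^3 + I*n^3 + 18*n^2 - 8*I*n^2 - 48*n + 12*I*n + 72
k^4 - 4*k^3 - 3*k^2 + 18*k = k*(k - 3)^2*(k + 2)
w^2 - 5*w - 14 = (w - 7)*(w + 2)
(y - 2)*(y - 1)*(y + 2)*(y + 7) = y^4 + 6*y^3 - 11*y^2 - 24*y + 28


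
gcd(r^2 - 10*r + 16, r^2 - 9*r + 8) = r - 8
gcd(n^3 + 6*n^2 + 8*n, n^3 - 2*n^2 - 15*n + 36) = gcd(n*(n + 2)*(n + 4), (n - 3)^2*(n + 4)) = n + 4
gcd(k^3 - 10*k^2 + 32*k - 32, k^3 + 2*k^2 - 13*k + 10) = k - 2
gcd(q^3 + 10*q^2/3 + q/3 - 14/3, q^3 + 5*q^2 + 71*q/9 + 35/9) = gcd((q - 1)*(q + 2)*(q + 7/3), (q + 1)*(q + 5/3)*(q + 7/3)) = q + 7/3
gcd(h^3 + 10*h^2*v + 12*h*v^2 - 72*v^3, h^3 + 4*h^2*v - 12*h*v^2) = -h^2 - 4*h*v + 12*v^2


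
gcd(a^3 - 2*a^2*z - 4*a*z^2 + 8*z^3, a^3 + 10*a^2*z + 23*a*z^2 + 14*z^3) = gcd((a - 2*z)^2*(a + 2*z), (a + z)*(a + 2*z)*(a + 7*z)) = a + 2*z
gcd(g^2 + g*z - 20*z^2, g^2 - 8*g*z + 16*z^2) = -g + 4*z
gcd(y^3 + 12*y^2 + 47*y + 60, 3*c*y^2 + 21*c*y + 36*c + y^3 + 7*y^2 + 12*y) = y^2 + 7*y + 12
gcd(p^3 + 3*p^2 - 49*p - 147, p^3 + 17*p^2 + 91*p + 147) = p^2 + 10*p + 21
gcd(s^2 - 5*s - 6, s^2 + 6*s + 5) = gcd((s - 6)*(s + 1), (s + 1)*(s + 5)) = s + 1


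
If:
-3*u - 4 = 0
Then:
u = -4/3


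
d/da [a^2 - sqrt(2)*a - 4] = 2*a - sqrt(2)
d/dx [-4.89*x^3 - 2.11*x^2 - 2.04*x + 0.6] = -14.67*x^2 - 4.22*x - 2.04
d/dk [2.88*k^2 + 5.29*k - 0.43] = 5.76*k + 5.29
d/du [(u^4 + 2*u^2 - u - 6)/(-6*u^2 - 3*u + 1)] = (-12*u^5 - 9*u^4 + 4*u^3 - 12*u^2 - 68*u - 19)/(36*u^4 + 36*u^3 - 3*u^2 - 6*u + 1)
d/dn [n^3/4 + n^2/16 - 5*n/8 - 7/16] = 3*n^2/4 + n/8 - 5/8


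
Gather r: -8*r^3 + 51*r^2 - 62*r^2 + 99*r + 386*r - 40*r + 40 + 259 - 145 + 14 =-8*r^3 - 11*r^2 + 445*r + 168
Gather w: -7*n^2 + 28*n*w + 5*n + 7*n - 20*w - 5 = -7*n^2 + 12*n + w*(28*n - 20) - 5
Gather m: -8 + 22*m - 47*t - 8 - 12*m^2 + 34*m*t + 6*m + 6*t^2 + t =-12*m^2 + m*(34*t + 28) + 6*t^2 - 46*t - 16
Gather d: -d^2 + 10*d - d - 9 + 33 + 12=-d^2 + 9*d + 36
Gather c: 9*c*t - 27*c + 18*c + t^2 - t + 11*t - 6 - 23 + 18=c*(9*t - 9) + t^2 + 10*t - 11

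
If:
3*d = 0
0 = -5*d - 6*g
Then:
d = 0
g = 0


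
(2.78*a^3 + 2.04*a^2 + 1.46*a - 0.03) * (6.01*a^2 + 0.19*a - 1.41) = 16.7078*a^5 + 12.7886*a^4 + 5.2424*a^3 - 2.7793*a^2 - 2.0643*a + 0.0423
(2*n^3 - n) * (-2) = -4*n^3 + 2*n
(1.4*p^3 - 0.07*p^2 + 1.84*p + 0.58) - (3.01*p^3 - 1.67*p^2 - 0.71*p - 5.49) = -1.61*p^3 + 1.6*p^2 + 2.55*p + 6.07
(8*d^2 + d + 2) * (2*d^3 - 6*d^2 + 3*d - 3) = 16*d^5 - 46*d^4 + 22*d^3 - 33*d^2 + 3*d - 6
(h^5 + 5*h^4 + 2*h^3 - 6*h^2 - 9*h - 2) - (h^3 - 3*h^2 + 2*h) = h^5 + 5*h^4 + h^3 - 3*h^2 - 11*h - 2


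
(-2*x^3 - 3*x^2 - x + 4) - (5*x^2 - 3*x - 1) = -2*x^3 - 8*x^2 + 2*x + 5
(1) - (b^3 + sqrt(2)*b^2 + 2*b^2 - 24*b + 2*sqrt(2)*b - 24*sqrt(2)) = -b^3 - 2*b^2 - sqrt(2)*b^2 - 2*sqrt(2)*b + 24*b + 1 + 24*sqrt(2)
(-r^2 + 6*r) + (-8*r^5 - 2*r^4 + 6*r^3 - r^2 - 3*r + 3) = -8*r^5 - 2*r^4 + 6*r^3 - 2*r^2 + 3*r + 3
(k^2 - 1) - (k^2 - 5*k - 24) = 5*k + 23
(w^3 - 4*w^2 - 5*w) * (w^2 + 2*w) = w^5 - 2*w^4 - 13*w^3 - 10*w^2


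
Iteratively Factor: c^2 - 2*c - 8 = (c - 4)*(c + 2)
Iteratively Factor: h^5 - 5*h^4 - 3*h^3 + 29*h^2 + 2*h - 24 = (h + 2)*(h^4 - 7*h^3 + 11*h^2 + 7*h - 12) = (h + 1)*(h + 2)*(h^3 - 8*h^2 + 19*h - 12) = (h - 3)*(h + 1)*(h + 2)*(h^2 - 5*h + 4) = (h - 4)*(h - 3)*(h + 1)*(h + 2)*(h - 1)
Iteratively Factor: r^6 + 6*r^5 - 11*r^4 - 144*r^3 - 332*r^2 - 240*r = (r - 5)*(r^5 + 11*r^4 + 44*r^3 + 76*r^2 + 48*r) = (r - 5)*(r + 4)*(r^4 + 7*r^3 + 16*r^2 + 12*r) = (r - 5)*(r + 3)*(r + 4)*(r^3 + 4*r^2 + 4*r) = (r - 5)*(r + 2)*(r + 3)*(r + 4)*(r^2 + 2*r) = (r - 5)*(r + 2)^2*(r + 3)*(r + 4)*(r)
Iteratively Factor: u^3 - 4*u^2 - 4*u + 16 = (u - 4)*(u^2 - 4) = (u - 4)*(u + 2)*(u - 2)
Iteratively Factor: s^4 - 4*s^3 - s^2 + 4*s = (s)*(s^3 - 4*s^2 - s + 4) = s*(s + 1)*(s^2 - 5*s + 4) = s*(s - 1)*(s + 1)*(s - 4)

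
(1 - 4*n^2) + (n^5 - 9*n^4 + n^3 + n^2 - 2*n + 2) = n^5 - 9*n^4 + n^3 - 3*n^2 - 2*n + 3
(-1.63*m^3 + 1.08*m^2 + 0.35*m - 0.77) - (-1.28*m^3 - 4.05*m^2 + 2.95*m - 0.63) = -0.35*m^3 + 5.13*m^2 - 2.6*m - 0.14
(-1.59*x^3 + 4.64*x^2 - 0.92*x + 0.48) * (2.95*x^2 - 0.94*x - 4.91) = -4.6905*x^5 + 15.1826*x^4 + 0.731300000000001*x^3 - 20.5016*x^2 + 4.066*x - 2.3568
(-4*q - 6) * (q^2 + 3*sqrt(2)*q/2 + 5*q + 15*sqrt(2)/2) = -4*q^3 - 26*q^2 - 6*sqrt(2)*q^2 - 39*sqrt(2)*q - 30*q - 45*sqrt(2)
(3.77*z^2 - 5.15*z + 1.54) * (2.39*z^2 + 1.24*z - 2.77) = 9.0103*z^4 - 7.6337*z^3 - 13.1483*z^2 + 16.1751*z - 4.2658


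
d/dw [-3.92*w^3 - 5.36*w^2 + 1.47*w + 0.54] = -11.76*w^2 - 10.72*w + 1.47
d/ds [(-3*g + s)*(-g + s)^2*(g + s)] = 4*g^3 + 4*g^2*s - 12*g*s^2 + 4*s^3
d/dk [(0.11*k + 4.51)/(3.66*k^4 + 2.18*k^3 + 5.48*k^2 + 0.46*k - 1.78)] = (0.4026*k^4 + 0.2398*k^3 + 0.6028*k^2 + 0.0506*k - (0.11*k + 4.51)*(14.64*k^3 + 6.54*k^2 + 10.96*k + 0.46) - 0.1958)/(3.66*k^4 + 2.18*k^3 + 5.48*k^2 + 0.46*k - 1.78)^2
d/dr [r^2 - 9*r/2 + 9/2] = 2*r - 9/2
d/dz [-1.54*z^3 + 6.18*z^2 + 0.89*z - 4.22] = -4.62*z^2 + 12.36*z + 0.89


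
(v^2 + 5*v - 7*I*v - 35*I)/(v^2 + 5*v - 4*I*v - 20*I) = (v - 7*I)/(v - 4*I)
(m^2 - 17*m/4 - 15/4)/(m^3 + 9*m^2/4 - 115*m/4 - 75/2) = (4*m + 3)/(4*m^2 + 29*m + 30)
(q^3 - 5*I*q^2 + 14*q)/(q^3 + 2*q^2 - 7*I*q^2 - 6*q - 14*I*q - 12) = q*(q^2 - 5*I*q + 14)/(q^3 + q^2*(2 - 7*I) - 2*q*(3 + 7*I) - 12)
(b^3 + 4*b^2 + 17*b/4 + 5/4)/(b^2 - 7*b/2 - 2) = (2*b^2 + 7*b + 5)/(2*(b - 4))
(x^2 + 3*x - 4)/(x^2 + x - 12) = (x - 1)/(x - 3)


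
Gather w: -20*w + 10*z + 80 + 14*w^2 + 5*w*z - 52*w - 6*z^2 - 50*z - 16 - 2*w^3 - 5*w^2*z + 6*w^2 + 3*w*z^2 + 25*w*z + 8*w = -2*w^3 + w^2*(20 - 5*z) + w*(3*z^2 + 30*z - 64) - 6*z^2 - 40*z + 64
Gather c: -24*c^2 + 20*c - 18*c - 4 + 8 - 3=-24*c^2 + 2*c + 1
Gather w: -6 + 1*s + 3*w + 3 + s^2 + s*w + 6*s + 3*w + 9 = s^2 + 7*s + w*(s + 6) + 6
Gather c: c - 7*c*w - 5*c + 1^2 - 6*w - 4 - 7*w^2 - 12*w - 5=c*(-7*w - 4) - 7*w^2 - 18*w - 8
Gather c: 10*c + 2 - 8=10*c - 6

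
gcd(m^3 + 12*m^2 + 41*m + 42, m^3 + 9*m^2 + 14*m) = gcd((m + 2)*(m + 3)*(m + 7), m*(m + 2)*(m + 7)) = m^2 + 9*m + 14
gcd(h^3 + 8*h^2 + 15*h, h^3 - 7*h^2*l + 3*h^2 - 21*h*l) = h^2 + 3*h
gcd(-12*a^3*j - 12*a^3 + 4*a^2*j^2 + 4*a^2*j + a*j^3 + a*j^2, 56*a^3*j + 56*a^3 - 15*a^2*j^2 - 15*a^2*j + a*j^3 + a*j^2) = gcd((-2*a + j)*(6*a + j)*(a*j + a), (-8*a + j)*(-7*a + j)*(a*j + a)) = a*j + a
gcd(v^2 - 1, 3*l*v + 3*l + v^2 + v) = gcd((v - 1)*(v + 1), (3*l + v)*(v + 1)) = v + 1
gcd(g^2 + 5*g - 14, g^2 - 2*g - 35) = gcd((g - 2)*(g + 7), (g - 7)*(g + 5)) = 1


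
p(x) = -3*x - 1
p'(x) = -3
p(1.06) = -4.18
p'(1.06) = -3.00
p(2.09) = -7.27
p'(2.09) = -3.00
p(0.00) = -1.00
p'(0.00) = -3.00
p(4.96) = -15.88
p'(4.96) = -3.00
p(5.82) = -18.46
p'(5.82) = -3.00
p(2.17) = -7.51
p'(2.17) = -3.00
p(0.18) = -1.54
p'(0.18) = -3.00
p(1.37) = -5.11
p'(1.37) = -3.00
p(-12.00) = 35.00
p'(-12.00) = -3.00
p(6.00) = -19.00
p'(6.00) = -3.00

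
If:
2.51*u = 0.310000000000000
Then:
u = 0.12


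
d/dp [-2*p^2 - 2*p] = -4*p - 2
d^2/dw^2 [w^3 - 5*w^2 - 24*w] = 6*w - 10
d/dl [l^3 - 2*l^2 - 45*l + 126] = 3*l^2 - 4*l - 45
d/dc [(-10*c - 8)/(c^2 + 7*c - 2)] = 2*(5*c^2 + 8*c + 38)/(c^4 + 14*c^3 + 45*c^2 - 28*c + 4)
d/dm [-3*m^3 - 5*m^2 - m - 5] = -9*m^2 - 10*m - 1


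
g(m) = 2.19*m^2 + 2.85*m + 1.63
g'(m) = 4.38*m + 2.85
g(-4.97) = 41.56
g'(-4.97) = -18.92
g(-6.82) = 84.06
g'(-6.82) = -27.02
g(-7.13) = 92.64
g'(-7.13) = -28.38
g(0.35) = 2.90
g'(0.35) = 4.38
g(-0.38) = 0.86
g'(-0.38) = 1.19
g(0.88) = 5.83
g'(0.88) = 6.70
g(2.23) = 18.88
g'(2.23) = 12.62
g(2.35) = 20.42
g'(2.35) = 13.14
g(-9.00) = 153.37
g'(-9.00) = -36.57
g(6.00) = 97.57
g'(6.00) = 29.13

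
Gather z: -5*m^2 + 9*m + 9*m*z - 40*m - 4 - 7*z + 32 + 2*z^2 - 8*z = -5*m^2 - 31*m + 2*z^2 + z*(9*m - 15) + 28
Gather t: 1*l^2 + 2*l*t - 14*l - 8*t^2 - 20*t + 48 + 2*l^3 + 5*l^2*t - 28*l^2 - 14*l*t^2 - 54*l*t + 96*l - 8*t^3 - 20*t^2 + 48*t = 2*l^3 - 27*l^2 + 82*l - 8*t^3 + t^2*(-14*l - 28) + t*(5*l^2 - 52*l + 28) + 48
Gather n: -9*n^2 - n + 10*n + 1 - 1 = -9*n^2 + 9*n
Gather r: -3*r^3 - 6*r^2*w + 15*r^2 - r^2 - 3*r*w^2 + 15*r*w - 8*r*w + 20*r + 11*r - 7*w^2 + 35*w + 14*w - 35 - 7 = -3*r^3 + r^2*(14 - 6*w) + r*(-3*w^2 + 7*w + 31) - 7*w^2 + 49*w - 42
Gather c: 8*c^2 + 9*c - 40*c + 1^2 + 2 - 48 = 8*c^2 - 31*c - 45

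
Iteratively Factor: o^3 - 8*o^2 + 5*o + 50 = (o - 5)*(o^2 - 3*o - 10) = (o - 5)*(o + 2)*(o - 5)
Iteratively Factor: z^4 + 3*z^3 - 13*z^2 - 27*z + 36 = (z + 3)*(z^3 - 13*z + 12) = (z - 1)*(z + 3)*(z^2 + z - 12) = (z - 3)*(z - 1)*(z + 3)*(z + 4)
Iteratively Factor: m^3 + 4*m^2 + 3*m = (m)*(m^2 + 4*m + 3) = m*(m + 3)*(m + 1)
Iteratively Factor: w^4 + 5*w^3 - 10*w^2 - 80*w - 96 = (w + 3)*(w^3 + 2*w^2 - 16*w - 32) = (w + 2)*(w + 3)*(w^2 - 16) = (w + 2)*(w + 3)*(w + 4)*(w - 4)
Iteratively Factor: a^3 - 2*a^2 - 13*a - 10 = (a + 1)*(a^2 - 3*a - 10) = (a - 5)*(a + 1)*(a + 2)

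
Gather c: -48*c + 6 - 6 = -48*c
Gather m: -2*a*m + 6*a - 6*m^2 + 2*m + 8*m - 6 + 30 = 6*a - 6*m^2 + m*(10 - 2*a) + 24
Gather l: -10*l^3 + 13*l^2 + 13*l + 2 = -10*l^3 + 13*l^2 + 13*l + 2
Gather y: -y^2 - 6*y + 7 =-y^2 - 6*y + 7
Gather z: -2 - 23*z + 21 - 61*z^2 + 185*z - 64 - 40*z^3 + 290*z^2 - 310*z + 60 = -40*z^3 + 229*z^2 - 148*z + 15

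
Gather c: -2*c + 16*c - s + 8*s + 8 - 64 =14*c + 7*s - 56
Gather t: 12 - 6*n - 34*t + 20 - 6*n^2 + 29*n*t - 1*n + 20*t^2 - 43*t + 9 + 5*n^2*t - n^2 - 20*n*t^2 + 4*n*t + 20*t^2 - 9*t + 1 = -7*n^2 - 7*n + t^2*(40 - 20*n) + t*(5*n^2 + 33*n - 86) + 42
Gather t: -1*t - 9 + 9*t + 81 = 8*t + 72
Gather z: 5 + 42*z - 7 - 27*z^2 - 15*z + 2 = -27*z^2 + 27*z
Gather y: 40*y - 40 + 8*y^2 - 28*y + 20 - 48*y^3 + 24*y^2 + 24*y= -48*y^3 + 32*y^2 + 36*y - 20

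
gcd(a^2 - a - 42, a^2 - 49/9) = 1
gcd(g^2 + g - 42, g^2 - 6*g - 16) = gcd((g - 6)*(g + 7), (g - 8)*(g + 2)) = 1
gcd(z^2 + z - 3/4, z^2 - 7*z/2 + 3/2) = z - 1/2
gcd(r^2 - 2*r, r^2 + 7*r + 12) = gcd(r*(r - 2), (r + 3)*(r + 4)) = 1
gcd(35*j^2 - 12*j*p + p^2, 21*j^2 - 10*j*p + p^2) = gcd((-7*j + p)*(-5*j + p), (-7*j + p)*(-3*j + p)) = -7*j + p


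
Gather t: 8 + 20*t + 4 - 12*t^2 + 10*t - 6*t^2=-18*t^2 + 30*t + 12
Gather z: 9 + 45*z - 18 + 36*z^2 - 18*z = 36*z^2 + 27*z - 9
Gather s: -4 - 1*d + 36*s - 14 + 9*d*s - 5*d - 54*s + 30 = -6*d + s*(9*d - 18) + 12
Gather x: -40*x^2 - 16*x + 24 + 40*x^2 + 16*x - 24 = 0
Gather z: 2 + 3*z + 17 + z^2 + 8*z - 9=z^2 + 11*z + 10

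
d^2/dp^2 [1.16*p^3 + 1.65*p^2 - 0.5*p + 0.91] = 6.96*p + 3.3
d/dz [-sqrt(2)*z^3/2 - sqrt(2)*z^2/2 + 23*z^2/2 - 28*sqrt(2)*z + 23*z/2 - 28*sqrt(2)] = -3*sqrt(2)*z^2/2 - sqrt(2)*z + 23*z - 28*sqrt(2) + 23/2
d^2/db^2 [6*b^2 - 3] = 12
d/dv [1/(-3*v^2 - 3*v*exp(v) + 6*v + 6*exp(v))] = (v*exp(v) + 2*v - exp(v) - 2)/(3*(v^2 + v*exp(v) - 2*v - 2*exp(v))^2)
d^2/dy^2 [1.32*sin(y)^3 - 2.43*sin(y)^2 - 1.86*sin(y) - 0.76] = 0.869999999999999*sin(y) + 2.97*sin(3*y) - 4.86*cos(2*y)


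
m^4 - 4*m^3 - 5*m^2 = m^2*(m - 5)*(m + 1)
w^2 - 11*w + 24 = (w - 8)*(w - 3)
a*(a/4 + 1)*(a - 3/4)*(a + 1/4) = a^4/4 + 7*a^3/8 - 35*a^2/64 - 3*a/16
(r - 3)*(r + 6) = r^2 + 3*r - 18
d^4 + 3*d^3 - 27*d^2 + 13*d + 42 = (d - 3)*(d - 2)*(d + 1)*(d + 7)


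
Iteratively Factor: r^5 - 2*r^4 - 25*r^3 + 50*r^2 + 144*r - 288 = (r - 3)*(r^4 + r^3 - 22*r^2 - 16*r + 96) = (r - 3)*(r - 2)*(r^3 + 3*r^2 - 16*r - 48) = (r - 3)*(r - 2)*(r + 4)*(r^2 - r - 12) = (r - 3)*(r - 2)*(r + 3)*(r + 4)*(r - 4)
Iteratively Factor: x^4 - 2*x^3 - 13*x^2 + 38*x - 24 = (x - 1)*(x^3 - x^2 - 14*x + 24) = (x - 1)*(x + 4)*(x^2 - 5*x + 6) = (x - 3)*(x - 1)*(x + 4)*(x - 2)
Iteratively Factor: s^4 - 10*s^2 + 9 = (s - 3)*(s^3 + 3*s^2 - s - 3) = (s - 3)*(s - 1)*(s^2 + 4*s + 3) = (s - 3)*(s - 1)*(s + 1)*(s + 3)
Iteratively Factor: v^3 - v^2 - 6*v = (v)*(v^2 - v - 6) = v*(v - 3)*(v + 2)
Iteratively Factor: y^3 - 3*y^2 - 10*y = (y)*(y^2 - 3*y - 10) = y*(y + 2)*(y - 5)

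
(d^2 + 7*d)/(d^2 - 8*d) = (d + 7)/(d - 8)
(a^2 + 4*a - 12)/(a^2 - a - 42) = (a - 2)/(a - 7)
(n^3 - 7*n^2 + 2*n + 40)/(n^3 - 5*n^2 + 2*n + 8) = (n^2 - 3*n - 10)/(n^2 - n - 2)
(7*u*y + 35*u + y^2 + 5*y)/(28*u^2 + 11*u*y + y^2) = (y + 5)/(4*u + y)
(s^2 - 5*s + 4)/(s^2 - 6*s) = (s^2 - 5*s + 4)/(s*(s - 6))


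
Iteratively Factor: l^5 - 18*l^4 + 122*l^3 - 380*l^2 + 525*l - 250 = (l - 5)*(l^4 - 13*l^3 + 57*l^2 - 95*l + 50) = (l - 5)^2*(l^3 - 8*l^2 + 17*l - 10) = (l - 5)^2*(l - 1)*(l^2 - 7*l + 10) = (l - 5)^3*(l - 1)*(l - 2)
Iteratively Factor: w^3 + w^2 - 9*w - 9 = (w - 3)*(w^2 + 4*w + 3) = (w - 3)*(w + 1)*(w + 3)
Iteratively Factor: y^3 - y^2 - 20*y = (y + 4)*(y^2 - 5*y) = y*(y + 4)*(y - 5)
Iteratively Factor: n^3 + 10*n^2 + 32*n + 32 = (n + 4)*(n^2 + 6*n + 8) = (n + 4)^2*(n + 2)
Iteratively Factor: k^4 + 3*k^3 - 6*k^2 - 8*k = (k)*(k^3 + 3*k^2 - 6*k - 8) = k*(k + 1)*(k^2 + 2*k - 8) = k*(k - 2)*(k + 1)*(k + 4)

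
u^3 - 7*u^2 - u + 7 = (u - 7)*(u - 1)*(u + 1)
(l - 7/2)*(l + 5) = l^2 + 3*l/2 - 35/2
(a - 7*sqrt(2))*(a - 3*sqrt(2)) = a^2 - 10*sqrt(2)*a + 42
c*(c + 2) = c^2 + 2*c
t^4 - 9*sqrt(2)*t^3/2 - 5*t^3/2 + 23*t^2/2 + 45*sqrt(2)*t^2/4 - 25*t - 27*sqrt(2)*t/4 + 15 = (t - 3/2)*(t - 1)*(t - 5*sqrt(2)/2)*(t - 2*sqrt(2))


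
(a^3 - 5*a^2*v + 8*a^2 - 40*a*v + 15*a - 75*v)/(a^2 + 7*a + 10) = (a^2 - 5*a*v + 3*a - 15*v)/(a + 2)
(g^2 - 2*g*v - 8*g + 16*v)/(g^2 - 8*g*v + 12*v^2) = (8 - g)/(-g + 6*v)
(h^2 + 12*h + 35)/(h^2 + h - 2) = (h^2 + 12*h + 35)/(h^2 + h - 2)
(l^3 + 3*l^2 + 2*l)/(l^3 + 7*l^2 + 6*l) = (l + 2)/(l + 6)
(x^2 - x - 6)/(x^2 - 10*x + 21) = (x + 2)/(x - 7)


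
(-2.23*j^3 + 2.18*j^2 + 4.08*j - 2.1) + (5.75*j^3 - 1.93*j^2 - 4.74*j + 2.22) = 3.52*j^3 + 0.25*j^2 - 0.66*j + 0.12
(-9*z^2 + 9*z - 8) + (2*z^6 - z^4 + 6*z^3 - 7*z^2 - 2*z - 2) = 2*z^6 - z^4 + 6*z^3 - 16*z^2 + 7*z - 10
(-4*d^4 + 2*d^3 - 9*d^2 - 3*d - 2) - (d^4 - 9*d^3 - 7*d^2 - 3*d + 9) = -5*d^4 + 11*d^3 - 2*d^2 - 11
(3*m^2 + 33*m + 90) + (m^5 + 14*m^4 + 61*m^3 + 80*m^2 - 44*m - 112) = m^5 + 14*m^4 + 61*m^3 + 83*m^2 - 11*m - 22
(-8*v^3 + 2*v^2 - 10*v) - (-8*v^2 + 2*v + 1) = -8*v^3 + 10*v^2 - 12*v - 1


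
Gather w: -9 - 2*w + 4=-2*w - 5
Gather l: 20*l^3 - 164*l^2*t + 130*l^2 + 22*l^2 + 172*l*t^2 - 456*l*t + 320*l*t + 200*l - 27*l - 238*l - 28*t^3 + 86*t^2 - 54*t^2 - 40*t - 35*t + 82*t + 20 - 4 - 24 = 20*l^3 + l^2*(152 - 164*t) + l*(172*t^2 - 136*t - 65) - 28*t^3 + 32*t^2 + 7*t - 8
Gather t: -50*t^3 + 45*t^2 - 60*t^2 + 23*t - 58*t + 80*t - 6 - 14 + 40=-50*t^3 - 15*t^2 + 45*t + 20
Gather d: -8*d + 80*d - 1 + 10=72*d + 9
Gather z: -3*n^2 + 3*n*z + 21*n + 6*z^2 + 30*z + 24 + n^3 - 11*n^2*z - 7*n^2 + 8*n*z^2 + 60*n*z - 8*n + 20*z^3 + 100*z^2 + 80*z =n^3 - 10*n^2 + 13*n + 20*z^3 + z^2*(8*n + 106) + z*(-11*n^2 + 63*n + 110) + 24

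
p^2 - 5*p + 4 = (p - 4)*(p - 1)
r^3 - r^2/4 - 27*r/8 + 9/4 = (r - 3/2)*(r - 3/4)*(r + 2)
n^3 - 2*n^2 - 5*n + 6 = (n - 3)*(n - 1)*(n + 2)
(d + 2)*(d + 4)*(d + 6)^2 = d^4 + 18*d^3 + 116*d^2 + 312*d + 288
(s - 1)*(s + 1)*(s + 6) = s^3 + 6*s^2 - s - 6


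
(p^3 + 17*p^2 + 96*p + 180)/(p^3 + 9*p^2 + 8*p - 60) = (p + 6)/(p - 2)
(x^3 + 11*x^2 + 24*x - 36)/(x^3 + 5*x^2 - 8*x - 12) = (x^2 + 5*x - 6)/(x^2 - x - 2)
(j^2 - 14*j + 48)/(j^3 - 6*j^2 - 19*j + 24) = (j - 6)/(j^2 + 2*j - 3)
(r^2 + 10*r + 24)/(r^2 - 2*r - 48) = (r + 4)/(r - 8)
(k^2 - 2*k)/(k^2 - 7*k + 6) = k*(k - 2)/(k^2 - 7*k + 6)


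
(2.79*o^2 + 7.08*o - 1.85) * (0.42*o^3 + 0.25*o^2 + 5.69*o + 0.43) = 1.1718*o^5 + 3.6711*o^4 + 16.8681*o^3 + 41.0224*o^2 - 7.4821*o - 0.7955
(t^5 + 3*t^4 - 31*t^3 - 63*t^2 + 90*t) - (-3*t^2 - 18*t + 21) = t^5 + 3*t^4 - 31*t^3 - 60*t^2 + 108*t - 21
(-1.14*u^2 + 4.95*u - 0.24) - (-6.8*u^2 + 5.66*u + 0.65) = 5.66*u^2 - 0.71*u - 0.89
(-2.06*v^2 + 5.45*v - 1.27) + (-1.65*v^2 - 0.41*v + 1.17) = -3.71*v^2 + 5.04*v - 0.1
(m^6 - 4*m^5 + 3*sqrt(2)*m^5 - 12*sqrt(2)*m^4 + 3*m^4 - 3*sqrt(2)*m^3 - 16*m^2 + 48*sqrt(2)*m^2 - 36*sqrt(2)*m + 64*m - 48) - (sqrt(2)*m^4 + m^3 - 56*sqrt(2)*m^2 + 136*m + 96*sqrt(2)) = m^6 - 4*m^5 + 3*sqrt(2)*m^5 - 13*sqrt(2)*m^4 + 3*m^4 - 3*sqrt(2)*m^3 - m^3 - 16*m^2 + 104*sqrt(2)*m^2 - 72*m - 36*sqrt(2)*m - 96*sqrt(2) - 48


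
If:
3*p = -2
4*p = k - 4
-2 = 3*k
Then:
No Solution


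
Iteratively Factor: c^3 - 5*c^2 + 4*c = (c - 4)*(c^2 - c) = (c - 4)*(c - 1)*(c)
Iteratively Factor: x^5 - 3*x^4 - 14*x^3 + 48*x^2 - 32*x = (x - 1)*(x^4 - 2*x^3 - 16*x^2 + 32*x) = (x - 2)*(x - 1)*(x^3 - 16*x) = (x - 4)*(x - 2)*(x - 1)*(x^2 + 4*x) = x*(x - 4)*(x - 2)*(x - 1)*(x + 4)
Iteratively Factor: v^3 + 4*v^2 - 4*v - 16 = (v + 2)*(v^2 + 2*v - 8) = (v - 2)*(v + 2)*(v + 4)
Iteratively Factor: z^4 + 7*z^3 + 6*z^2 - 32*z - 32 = (z - 2)*(z^3 + 9*z^2 + 24*z + 16) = (z - 2)*(z + 4)*(z^2 + 5*z + 4) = (z - 2)*(z + 4)^2*(z + 1)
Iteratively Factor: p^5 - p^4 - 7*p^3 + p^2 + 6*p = (p + 2)*(p^4 - 3*p^3 - p^2 + 3*p) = p*(p + 2)*(p^3 - 3*p^2 - p + 3) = p*(p - 3)*(p + 2)*(p^2 - 1) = p*(p - 3)*(p - 1)*(p + 2)*(p + 1)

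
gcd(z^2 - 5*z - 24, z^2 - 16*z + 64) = z - 8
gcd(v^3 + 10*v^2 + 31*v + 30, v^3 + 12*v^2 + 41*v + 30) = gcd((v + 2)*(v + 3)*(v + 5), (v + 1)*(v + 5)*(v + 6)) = v + 5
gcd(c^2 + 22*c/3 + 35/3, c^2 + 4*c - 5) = c + 5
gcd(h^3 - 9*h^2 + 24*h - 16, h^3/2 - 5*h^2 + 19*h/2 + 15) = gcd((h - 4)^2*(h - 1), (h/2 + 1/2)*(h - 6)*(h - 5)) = 1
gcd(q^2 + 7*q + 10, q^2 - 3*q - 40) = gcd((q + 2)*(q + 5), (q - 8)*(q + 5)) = q + 5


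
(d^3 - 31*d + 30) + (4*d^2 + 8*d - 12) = d^3 + 4*d^2 - 23*d + 18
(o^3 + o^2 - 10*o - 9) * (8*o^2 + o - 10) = 8*o^5 + 9*o^4 - 89*o^3 - 92*o^2 + 91*o + 90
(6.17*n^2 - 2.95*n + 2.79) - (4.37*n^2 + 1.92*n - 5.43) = 1.8*n^2 - 4.87*n + 8.22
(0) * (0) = 0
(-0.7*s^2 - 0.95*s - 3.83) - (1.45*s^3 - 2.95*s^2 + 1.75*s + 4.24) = -1.45*s^3 + 2.25*s^2 - 2.7*s - 8.07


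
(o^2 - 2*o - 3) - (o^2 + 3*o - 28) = 25 - 5*o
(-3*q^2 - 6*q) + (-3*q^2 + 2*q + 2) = -6*q^2 - 4*q + 2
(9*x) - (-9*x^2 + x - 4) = 9*x^2 + 8*x + 4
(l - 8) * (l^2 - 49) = l^3 - 8*l^2 - 49*l + 392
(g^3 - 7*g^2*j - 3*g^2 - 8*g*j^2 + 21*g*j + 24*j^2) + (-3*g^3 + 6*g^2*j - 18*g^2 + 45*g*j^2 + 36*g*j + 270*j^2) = -2*g^3 - g^2*j - 21*g^2 + 37*g*j^2 + 57*g*j + 294*j^2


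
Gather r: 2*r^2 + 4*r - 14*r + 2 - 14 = 2*r^2 - 10*r - 12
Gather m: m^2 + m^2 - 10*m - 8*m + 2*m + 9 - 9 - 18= 2*m^2 - 16*m - 18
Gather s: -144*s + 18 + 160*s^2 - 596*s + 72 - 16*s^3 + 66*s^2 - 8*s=-16*s^3 + 226*s^2 - 748*s + 90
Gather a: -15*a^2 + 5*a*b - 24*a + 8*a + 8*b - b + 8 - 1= -15*a^2 + a*(5*b - 16) + 7*b + 7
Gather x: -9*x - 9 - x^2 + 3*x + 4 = -x^2 - 6*x - 5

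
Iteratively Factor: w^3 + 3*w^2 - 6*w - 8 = (w + 4)*(w^2 - w - 2) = (w - 2)*(w + 4)*(w + 1)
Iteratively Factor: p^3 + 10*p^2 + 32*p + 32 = (p + 2)*(p^2 + 8*p + 16) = (p + 2)*(p + 4)*(p + 4)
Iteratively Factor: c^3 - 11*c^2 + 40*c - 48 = (c - 4)*(c^2 - 7*c + 12) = (c - 4)^2*(c - 3)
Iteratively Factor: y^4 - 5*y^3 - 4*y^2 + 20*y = (y + 2)*(y^3 - 7*y^2 + 10*y) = y*(y + 2)*(y^2 - 7*y + 10) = y*(y - 2)*(y + 2)*(y - 5)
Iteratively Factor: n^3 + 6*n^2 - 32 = (n + 4)*(n^2 + 2*n - 8) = (n - 2)*(n + 4)*(n + 4)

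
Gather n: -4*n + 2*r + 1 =-4*n + 2*r + 1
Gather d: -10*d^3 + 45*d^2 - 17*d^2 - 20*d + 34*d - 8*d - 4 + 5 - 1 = -10*d^3 + 28*d^2 + 6*d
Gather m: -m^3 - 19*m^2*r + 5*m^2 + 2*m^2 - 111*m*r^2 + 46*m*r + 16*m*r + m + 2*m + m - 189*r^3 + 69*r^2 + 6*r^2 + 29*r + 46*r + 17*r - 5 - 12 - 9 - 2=-m^3 + m^2*(7 - 19*r) + m*(-111*r^2 + 62*r + 4) - 189*r^3 + 75*r^2 + 92*r - 28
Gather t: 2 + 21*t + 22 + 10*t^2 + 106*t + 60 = 10*t^2 + 127*t + 84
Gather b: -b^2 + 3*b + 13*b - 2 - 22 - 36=-b^2 + 16*b - 60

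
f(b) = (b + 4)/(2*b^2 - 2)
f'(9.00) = -0.01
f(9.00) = 0.08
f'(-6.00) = 0.00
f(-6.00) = -0.03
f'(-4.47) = 0.02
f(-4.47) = -0.01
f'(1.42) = -6.96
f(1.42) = 2.67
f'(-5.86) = 0.01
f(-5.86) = -0.03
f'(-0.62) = 4.72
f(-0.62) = -2.75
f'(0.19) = -1.38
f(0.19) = -2.17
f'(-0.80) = 18.36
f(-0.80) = -4.44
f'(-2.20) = 0.40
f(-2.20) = 0.23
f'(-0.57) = 3.55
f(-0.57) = -2.54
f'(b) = -4*b*(b + 4)/(2*b^2 - 2)^2 + 1/(2*b^2 - 2) = (b^2 - 2*b*(b + 4) - 1)/(2*(b^2 - 1)^2)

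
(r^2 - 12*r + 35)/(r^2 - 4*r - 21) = (r - 5)/(r + 3)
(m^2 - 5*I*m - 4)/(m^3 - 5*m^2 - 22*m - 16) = (-m^2 + 5*I*m + 4)/(-m^3 + 5*m^2 + 22*m + 16)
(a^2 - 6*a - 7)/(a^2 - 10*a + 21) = (a + 1)/(a - 3)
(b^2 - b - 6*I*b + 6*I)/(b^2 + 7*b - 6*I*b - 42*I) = (b - 1)/(b + 7)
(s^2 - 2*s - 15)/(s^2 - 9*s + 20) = (s + 3)/(s - 4)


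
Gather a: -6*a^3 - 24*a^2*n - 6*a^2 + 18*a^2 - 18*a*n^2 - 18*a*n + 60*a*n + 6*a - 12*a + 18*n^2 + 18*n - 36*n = -6*a^3 + a^2*(12 - 24*n) + a*(-18*n^2 + 42*n - 6) + 18*n^2 - 18*n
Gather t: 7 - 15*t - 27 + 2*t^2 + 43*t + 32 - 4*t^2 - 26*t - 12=-2*t^2 + 2*t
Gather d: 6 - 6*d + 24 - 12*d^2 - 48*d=-12*d^2 - 54*d + 30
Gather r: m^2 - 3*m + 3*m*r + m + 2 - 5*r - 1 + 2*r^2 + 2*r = m^2 - 2*m + 2*r^2 + r*(3*m - 3) + 1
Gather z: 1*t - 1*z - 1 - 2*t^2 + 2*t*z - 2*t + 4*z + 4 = -2*t^2 - t + z*(2*t + 3) + 3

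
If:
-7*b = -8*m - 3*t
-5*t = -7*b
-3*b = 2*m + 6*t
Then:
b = 0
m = 0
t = 0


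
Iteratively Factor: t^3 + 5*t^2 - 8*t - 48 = (t + 4)*(t^2 + t - 12) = (t + 4)^2*(t - 3)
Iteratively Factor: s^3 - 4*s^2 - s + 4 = (s - 1)*(s^2 - 3*s - 4) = (s - 4)*(s - 1)*(s + 1)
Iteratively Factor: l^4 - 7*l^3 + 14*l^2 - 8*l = (l)*(l^3 - 7*l^2 + 14*l - 8) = l*(l - 1)*(l^2 - 6*l + 8) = l*(l - 4)*(l - 1)*(l - 2)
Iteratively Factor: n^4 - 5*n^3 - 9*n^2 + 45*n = (n)*(n^3 - 5*n^2 - 9*n + 45) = n*(n - 3)*(n^2 - 2*n - 15) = n*(n - 3)*(n + 3)*(n - 5)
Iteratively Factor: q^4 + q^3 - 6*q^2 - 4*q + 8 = (q - 2)*(q^3 + 3*q^2 - 4) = (q - 2)*(q - 1)*(q^2 + 4*q + 4) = (q - 2)*(q - 1)*(q + 2)*(q + 2)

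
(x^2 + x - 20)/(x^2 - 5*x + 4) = (x + 5)/(x - 1)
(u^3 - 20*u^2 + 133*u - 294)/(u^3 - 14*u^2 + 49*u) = (u - 6)/u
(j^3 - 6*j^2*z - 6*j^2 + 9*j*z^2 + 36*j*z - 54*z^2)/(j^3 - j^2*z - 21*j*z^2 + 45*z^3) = (j - 6)/(j + 5*z)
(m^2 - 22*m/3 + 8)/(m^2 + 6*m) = (m^2 - 22*m/3 + 8)/(m*(m + 6))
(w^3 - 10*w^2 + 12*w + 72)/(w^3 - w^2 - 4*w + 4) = (w^2 - 12*w + 36)/(w^2 - 3*w + 2)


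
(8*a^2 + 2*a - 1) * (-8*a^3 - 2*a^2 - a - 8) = -64*a^5 - 32*a^4 - 4*a^3 - 64*a^2 - 15*a + 8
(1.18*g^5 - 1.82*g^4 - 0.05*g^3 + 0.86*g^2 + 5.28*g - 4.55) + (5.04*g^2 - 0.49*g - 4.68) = 1.18*g^5 - 1.82*g^4 - 0.05*g^3 + 5.9*g^2 + 4.79*g - 9.23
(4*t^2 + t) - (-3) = 4*t^2 + t + 3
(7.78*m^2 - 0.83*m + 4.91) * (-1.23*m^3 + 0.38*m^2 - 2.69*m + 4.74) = -9.5694*m^5 + 3.9773*m^4 - 27.2829*m^3 + 40.9757*m^2 - 17.1421*m + 23.2734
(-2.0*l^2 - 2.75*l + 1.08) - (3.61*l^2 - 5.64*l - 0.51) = -5.61*l^2 + 2.89*l + 1.59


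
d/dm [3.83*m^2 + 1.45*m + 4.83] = 7.66*m + 1.45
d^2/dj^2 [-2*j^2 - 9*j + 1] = -4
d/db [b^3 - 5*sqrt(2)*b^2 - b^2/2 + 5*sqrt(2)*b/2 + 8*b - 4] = 3*b^2 - 10*sqrt(2)*b - b + 5*sqrt(2)/2 + 8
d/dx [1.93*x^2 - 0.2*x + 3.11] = 3.86*x - 0.2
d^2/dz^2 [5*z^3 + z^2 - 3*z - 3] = 30*z + 2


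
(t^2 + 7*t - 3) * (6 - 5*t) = -5*t^3 - 29*t^2 + 57*t - 18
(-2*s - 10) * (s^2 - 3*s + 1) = -2*s^3 - 4*s^2 + 28*s - 10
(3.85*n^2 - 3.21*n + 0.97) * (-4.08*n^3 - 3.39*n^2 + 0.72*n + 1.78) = -15.708*n^5 + 0.0452999999999992*n^4 + 9.6963*n^3 + 1.2535*n^2 - 5.0154*n + 1.7266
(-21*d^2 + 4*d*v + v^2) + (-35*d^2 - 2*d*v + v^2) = -56*d^2 + 2*d*v + 2*v^2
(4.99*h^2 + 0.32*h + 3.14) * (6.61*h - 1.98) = 32.9839*h^3 - 7.765*h^2 + 20.1218*h - 6.2172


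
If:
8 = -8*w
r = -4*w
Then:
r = 4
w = -1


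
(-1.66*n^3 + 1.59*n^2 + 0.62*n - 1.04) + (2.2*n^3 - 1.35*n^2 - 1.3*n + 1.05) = 0.54*n^3 + 0.24*n^2 - 0.68*n + 0.01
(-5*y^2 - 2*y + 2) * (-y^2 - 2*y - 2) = 5*y^4 + 12*y^3 + 12*y^2 - 4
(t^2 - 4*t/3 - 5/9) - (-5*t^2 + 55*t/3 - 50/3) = 6*t^2 - 59*t/3 + 145/9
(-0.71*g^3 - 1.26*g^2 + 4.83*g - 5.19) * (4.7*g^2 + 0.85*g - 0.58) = -3.337*g^5 - 6.5255*g^4 + 22.0418*g^3 - 19.5567*g^2 - 7.2129*g + 3.0102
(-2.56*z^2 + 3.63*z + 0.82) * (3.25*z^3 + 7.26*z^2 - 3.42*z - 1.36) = -8.32*z^5 - 6.7881*z^4 + 37.774*z^3 - 2.9798*z^2 - 7.7412*z - 1.1152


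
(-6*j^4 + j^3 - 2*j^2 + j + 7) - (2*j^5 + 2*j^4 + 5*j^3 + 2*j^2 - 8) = -2*j^5 - 8*j^4 - 4*j^3 - 4*j^2 + j + 15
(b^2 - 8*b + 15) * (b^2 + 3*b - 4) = b^4 - 5*b^3 - 13*b^2 + 77*b - 60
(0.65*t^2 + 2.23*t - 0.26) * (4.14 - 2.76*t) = -1.794*t^3 - 3.4638*t^2 + 9.9498*t - 1.0764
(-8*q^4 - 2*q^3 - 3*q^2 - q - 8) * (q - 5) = -8*q^5 + 38*q^4 + 7*q^3 + 14*q^2 - 3*q + 40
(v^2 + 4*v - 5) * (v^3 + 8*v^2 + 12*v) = v^5 + 12*v^4 + 39*v^3 + 8*v^2 - 60*v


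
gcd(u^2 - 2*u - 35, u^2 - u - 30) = u + 5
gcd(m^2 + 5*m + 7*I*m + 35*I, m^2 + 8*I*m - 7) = m + 7*I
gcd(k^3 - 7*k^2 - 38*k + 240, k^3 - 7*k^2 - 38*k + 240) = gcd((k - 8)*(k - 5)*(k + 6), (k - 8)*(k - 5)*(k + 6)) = k^3 - 7*k^2 - 38*k + 240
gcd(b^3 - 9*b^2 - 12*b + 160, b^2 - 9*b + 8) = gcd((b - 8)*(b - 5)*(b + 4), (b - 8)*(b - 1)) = b - 8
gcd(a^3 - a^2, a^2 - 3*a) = a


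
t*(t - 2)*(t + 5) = t^3 + 3*t^2 - 10*t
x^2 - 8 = (x - 2*sqrt(2))*(x + 2*sqrt(2))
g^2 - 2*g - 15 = (g - 5)*(g + 3)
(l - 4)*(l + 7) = l^2 + 3*l - 28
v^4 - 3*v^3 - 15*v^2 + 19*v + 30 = (v - 5)*(v - 2)*(v + 1)*(v + 3)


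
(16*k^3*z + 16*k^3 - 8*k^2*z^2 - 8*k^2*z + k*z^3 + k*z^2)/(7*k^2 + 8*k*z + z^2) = k*(16*k^2*z + 16*k^2 - 8*k*z^2 - 8*k*z + z^3 + z^2)/(7*k^2 + 8*k*z + z^2)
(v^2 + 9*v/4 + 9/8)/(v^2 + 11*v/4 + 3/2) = (v + 3/2)/(v + 2)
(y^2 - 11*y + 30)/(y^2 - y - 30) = (y - 5)/(y + 5)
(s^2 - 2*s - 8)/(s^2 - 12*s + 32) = (s + 2)/(s - 8)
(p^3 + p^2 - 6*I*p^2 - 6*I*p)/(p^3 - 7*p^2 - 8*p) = (p - 6*I)/(p - 8)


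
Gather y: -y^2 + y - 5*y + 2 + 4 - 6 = -y^2 - 4*y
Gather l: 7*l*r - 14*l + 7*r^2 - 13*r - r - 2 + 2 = l*(7*r - 14) + 7*r^2 - 14*r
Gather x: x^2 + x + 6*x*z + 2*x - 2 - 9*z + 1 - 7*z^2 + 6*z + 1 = x^2 + x*(6*z + 3) - 7*z^2 - 3*z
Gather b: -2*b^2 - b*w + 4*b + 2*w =-2*b^2 + b*(4 - w) + 2*w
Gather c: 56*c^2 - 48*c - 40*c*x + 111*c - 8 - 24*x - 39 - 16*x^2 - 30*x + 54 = 56*c^2 + c*(63 - 40*x) - 16*x^2 - 54*x + 7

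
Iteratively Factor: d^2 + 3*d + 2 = (d + 1)*(d + 2)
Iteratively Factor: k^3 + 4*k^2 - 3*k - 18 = (k - 2)*(k^2 + 6*k + 9) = (k - 2)*(k + 3)*(k + 3)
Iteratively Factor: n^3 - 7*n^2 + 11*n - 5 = (n - 5)*(n^2 - 2*n + 1) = (n - 5)*(n - 1)*(n - 1)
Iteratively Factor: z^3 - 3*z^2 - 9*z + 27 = (z - 3)*(z^2 - 9) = (z - 3)*(z + 3)*(z - 3)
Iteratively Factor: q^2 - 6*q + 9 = (q - 3)*(q - 3)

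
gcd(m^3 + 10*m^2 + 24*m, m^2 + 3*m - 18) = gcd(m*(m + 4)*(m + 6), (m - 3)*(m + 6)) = m + 6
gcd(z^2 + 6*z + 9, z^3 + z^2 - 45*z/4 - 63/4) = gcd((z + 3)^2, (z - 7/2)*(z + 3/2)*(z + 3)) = z + 3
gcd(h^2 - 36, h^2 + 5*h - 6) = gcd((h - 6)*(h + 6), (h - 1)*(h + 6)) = h + 6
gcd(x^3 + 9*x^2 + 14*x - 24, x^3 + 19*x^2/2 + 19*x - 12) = x^2 + 10*x + 24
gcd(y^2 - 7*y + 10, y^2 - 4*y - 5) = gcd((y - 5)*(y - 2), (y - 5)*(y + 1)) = y - 5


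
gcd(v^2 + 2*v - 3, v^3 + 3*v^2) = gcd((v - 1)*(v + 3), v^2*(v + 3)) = v + 3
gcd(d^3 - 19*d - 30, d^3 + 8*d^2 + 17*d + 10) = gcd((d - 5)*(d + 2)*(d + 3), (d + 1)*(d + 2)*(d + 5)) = d + 2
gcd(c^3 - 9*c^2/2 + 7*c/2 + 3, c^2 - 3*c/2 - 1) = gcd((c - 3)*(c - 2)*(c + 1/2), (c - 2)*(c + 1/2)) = c^2 - 3*c/2 - 1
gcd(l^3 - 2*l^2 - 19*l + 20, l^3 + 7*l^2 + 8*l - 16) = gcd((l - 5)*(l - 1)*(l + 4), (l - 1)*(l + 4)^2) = l^2 + 3*l - 4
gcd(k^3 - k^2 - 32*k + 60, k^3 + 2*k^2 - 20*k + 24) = k^2 + 4*k - 12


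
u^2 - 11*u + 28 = (u - 7)*(u - 4)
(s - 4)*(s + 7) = s^2 + 3*s - 28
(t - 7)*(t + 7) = t^2 - 49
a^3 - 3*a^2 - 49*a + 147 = (a - 7)*(a - 3)*(a + 7)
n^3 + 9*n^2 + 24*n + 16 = (n + 1)*(n + 4)^2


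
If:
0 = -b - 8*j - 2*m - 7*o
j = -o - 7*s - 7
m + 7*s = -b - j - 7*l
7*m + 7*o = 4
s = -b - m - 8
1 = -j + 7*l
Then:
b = -10113/686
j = 4183/686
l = 4869/4802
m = 5219/686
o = -4827/686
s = -297/343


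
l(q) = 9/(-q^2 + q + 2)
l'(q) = 9*(2*q - 1)/(-q^2 + q + 2)^2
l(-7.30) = -0.15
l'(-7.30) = -0.04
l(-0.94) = 51.02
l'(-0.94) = -832.99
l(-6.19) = -0.21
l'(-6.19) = -0.07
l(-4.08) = -0.48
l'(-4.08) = -0.24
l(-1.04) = -74.01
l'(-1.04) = -1874.68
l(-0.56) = 7.99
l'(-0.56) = -15.04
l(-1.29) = -9.43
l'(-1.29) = -35.39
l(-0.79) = 15.36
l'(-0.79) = -67.64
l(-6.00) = -0.22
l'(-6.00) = -0.07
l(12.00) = -0.07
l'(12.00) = 0.01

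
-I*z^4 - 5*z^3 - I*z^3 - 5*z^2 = z^2*(z - 5*I)*(-I*z - I)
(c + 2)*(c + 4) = c^2 + 6*c + 8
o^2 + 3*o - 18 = (o - 3)*(o + 6)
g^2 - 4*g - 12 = (g - 6)*(g + 2)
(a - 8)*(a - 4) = a^2 - 12*a + 32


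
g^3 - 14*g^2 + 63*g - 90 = (g - 6)*(g - 5)*(g - 3)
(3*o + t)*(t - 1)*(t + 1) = 3*o*t^2 - 3*o + t^3 - t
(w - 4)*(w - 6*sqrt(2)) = w^2 - 6*sqrt(2)*w - 4*w + 24*sqrt(2)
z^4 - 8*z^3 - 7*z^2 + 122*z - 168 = (z - 7)*(z - 3)*(z - 2)*(z + 4)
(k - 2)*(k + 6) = k^2 + 4*k - 12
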